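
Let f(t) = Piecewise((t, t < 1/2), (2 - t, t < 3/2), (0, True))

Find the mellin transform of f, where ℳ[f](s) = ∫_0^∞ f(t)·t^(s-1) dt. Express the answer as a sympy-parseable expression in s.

integrate the 2 segments split at 1/2, then add the results
segment [0, 1/2) carries t; integrate it
on [1/2, 3/2) integrate f = (2 - t) against the kernel

(3**s*s + 4*3**s - 2*s - 4)/(2*2**s*s*(s + 1))
  Re(s) > -1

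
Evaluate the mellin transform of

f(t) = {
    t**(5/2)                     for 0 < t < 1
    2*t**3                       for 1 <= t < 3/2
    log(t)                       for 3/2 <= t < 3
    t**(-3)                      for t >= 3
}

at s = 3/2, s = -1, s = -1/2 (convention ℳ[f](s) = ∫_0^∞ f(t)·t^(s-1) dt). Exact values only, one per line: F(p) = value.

F(3/2) = -34*sqrt(3)/27 - 7/36 + log(2**(sqrt(6)/2)*3**(-sqrt(6)/2 + 2*sqrt(3))) + 35*sqrt(6)/24
F(-1) = log(6**(1/3)/2) + 365/162
F(-1/2) = -754*sqrt(3)/567 - 2*sqrt(3)*log(3)/3 - 2*sqrt(6)*log(2)/3 - 3/10 + 2*sqrt(6)*log(3)/3 + 67*sqrt(6)/30

strip the shared t-power: t**(3/2) on [0, 1); 2*t**2 on [1, 3/2); log(t)/t on [3/2, 3); …
along the cuts 1, 3/2, 3, ℳ[f](s) splits into 4 integrals
∫ over [0, 1) of t**(5/2)·t^(s-1) joins the sum
over [1, 3/2), the kernel integral of 2*t**3 enters the sum
[3/2, 3) adds the kernel integral of log(t)
segment 3 to ∞ holds t**(-3); add its integral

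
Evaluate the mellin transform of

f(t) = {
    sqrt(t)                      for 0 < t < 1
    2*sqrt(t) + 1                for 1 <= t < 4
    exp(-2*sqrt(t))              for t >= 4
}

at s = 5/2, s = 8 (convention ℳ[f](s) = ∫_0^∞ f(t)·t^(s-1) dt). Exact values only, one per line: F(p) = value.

undo the power substitution: t on [0, 1); 2*t + 1 on [1, 2); exp(-2*t) on [2, ∞)
slice at 1, 4, transform all 3 pieces, and sum them
∫ sqrt(t)·t^(s-1) over [0, 1)
segment 1 to 4 holds (2*sqrt(t) + 1); add its integral
between 4 and ∞ the integrand is exp(-2*sqrt(t))·t^(s-1)

F(5/2) = 103*exp(-4)/2 + 821/15
F(8) = 5308383/136 + 34861451183*exp(-4)/16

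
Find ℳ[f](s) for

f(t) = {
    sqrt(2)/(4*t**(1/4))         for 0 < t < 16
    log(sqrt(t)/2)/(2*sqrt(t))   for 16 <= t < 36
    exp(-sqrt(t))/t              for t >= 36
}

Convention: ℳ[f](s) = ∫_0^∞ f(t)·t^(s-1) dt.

2**(2*s)*(-2*144**s*(s - 1)*(4*s - 1)*log(2) - 144**s*(4*s - 1)*log(2) + 144**s*(4*s - 1) + 2*144**s*sqrt(2)*(4*s + 4*(s - 1)**2 - 3) + 8*3**(2*s)*(4*s - 1)*(4*s + 4*(s - 1)**2 - 3)*uppergamma(2*s - 2, 6) + 2*324**s*(1 - 4*s)/3 + 4*324**s*(s - 1)*(4*s - 1)*log(3)/3 + 2*324**s*(4*s - 1)*log(3)/3)/(4*36**s*(4*s - 1)*(4*s + 4*(s - 1)**2 - 3))
  Re(s) > 1/4

invert the shared t-power to get sqrt(2)*t**(3/4)/4 on [0, 16); sqrt(t)*log(sqrt(t)/2)/2 on [16, 36); exp(-sqrt(t)) on [36, ∞)
back out the power substitution: sqrt(2)*t**(3/2)/4 on [0, 4); t*log(t/2)/2 on [4, 6); exp(-t) on [6, ∞)
strip the common scale on t: t**(3/2) on [0, 2); t*log(t) on [2, 3); exp(-2*t) on [3, ∞)
split f at 16, 36: ℳ[f](s) collects 3 kernel integrals
for t in [0, 16): the term is ∫ sqrt(2)/(4*t**(1/4))·t^(s-1)
segment 16 to 36 holds log(sqrt(t)/2)/(2*sqrt(t)); add its integral
[36, ∞) adds the kernel integral of exp(-sqrt(t))/t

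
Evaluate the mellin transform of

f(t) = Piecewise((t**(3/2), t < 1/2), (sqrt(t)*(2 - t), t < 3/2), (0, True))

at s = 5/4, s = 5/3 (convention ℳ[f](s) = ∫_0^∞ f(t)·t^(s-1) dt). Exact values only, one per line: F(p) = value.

F(5/4) = 3*2**(1/4)*(-10 + 23*3**(3/4))/154
F(5/3) = 3*2**(5/6)*(-50 + 333*3**(1/6))/1976

invert the shared t-power to get t on [0, 1/2); 2 - t on [1/2, 3/2)
treat the 2 regions marked off by 1/2 separately and sum
[0, 1/2) adds the kernel integral of t**(3/2)
∫ over [1/2, 3/2) of sqrt(t)*(2 - t)·t^(s-1) joins the sum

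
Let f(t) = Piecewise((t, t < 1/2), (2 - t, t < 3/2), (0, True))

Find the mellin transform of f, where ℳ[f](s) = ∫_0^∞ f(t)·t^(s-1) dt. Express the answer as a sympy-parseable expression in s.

(3**s*s + 4*3**s - 2*s - 4)/(2*2**s*s*(s + 1))
  Re(s) > -1

the 2 pieces separated at 1/2 each add one integral
the [0, 1/2) slice contributes ∫ t·t^(s-1) dt
over [1/2, 3/2), the kernel integral of (2 - t) enters the sum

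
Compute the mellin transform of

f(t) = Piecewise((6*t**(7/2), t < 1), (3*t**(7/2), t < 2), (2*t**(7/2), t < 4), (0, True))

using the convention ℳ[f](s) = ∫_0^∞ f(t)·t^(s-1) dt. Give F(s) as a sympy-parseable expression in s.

slice at 1, 2, transform all 3 pieces, and sum them
∫ 6*t**(7/2)·t^(s-1) over [0, 1)
over [1, 2), the kernel integral of 3*t**(7/2) enters the sum
∫ 2*t**(7/2)·t^(s-1) over [2, 4)

2*(256*2**(2*s) + 8*2**(s + 1/2) + 3)/(2*s + 7)
  Re(s) > -7/2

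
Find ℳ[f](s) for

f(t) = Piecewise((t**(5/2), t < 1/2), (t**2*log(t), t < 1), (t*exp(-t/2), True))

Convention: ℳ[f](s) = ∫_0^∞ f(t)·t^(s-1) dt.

(8*2**(2*s)*(2*s + 5)*(2*s + (s + 1)**2 + 3)*uppergamma(s + 1, 1/2) - 4*2**s*(2*s + 5) + 2*s + (s + 1)*(2*s + 5)*log(2) + (2*s + 5)*log(2) + sqrt(2)*(2*s + (s + 1)**2 + 3) + 5)/(4*2**s*(2*s + 5)*(2*s + (s + 1)**2 + 3))
  Re(s) > -5/2

reversing the shared t-power: t**(3/2) on [0, 1/2); t*log(t) on [1/2, 1); exp(-t/2) on [1, ∞)
integrate the 3 segments split at 1/2, 1, then add the results
between 0 and 1/2 the integrand is t**(5/2)·t^(s-1)
the [1/2, 1) slice contributes ∫ t**2*log(t)·t^(s-1) dt
segment [1, ∞) carries t*exp(-t/2); integrate it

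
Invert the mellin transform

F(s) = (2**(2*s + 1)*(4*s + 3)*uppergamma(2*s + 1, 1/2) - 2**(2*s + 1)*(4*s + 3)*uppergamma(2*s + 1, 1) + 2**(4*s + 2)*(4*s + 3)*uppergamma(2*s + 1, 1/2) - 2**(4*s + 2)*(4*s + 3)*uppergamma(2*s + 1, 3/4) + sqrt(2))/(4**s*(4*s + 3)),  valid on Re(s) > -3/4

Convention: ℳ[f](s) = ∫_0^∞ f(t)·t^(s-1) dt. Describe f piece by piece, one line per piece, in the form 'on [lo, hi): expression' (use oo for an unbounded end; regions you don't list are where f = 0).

invert the shared t-power to get t**(1/4) on [0, 1/4); exp(-sqrt(t)) on [1/4, 1); exp(-sqrt(t)/2) on [1, 9/4)
reversing the power substitution: sqrt(t) on [0, 1/2); exp(-t) on [1/2, 1); exp(-t/2) on [1, 3/2)
the 3 pieces separated at 1/4, 1 each add one integral
for t in [0, 1/4): the term is ∫ t**(3/4)·t^(s-1)
∫ sqrt(t)*exp(-sqrt(t))·t^(s-1) over [1/4, 1)
on [1, 9/4) integrate f = sqrt(t)*exp(-sqrt(t)/2) against the kernel

on [0, 1/4): t**(3/4)
on [1/4, 1): sqrt(t)*exp(-sqrt(t))
on [1, 9/4): sqrt(t)*exp(-sqrt(t)/2)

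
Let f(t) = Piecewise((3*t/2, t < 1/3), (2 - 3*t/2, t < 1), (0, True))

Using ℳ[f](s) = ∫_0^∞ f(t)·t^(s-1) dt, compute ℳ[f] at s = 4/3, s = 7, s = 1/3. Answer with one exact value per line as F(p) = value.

undo the common scale on t: t on [0, 1/2); 2 - t on [1/2, 3/2)
linearity at 1/3 turns ℳ[f](s) into 2 summed integrals
∫ over [0, 1/3) of 3*t/2·t^(s-1) joins the sum
∫ (2 - 3*t/2)·t^(s-1) over [1/3, 1)

F(4/3) = 6/7 - 5*3**(2/3)/42
F(7) = 2671/27216
F(1/3) = 39/8 - 7*3**(2/3)/4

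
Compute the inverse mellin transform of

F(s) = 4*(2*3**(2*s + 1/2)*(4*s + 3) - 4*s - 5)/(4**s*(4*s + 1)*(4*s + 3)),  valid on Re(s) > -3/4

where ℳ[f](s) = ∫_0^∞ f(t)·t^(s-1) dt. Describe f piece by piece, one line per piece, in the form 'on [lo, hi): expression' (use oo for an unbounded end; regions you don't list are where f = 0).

on [0, 1/4): 2*sqrt(2)*t**(3/4)
on [1/4, 9/4): 2*sqrt(2)*t**(1/4)

the power substitution comes off first: 2*sqrt(2)*t**(3/2) on [0, 1/2); 2*sqrt(2)*sqrt(t) on [1/2, 3/2)
back out the common scale on t: t**(3/2) on [0, 1); 2*sqrt(t) on [1, 3)
linearity at 1/4 turns ℳ[f](s) into 2 summed integrals
between 0 and 1/4 the integrand is 2*sqrt(2)*t**(3/4)·t^(s-1)
segment 1/4 to 9/4 holds 2*sqrt(2)*t**(1/4); add its integral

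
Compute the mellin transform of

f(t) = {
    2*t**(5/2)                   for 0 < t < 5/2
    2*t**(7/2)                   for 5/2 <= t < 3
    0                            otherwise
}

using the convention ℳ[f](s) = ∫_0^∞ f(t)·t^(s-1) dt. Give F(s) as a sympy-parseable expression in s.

4*(3**(s + 7/2)*(2*s + 5) + (5/2)**(s + 5/2)*(2*s + 7) - (5/2)**(s + 7/2)*(2*s + 5))/((2*s + 5)*(2*s + 7))
  Re(s) > -5/2

decompose at 5/2; ℳ[f](s) sums the 2 pieces' integrals
∫ over [0, 5/2) of 2*t**(5/2)·t^(s-1) joins the sum
piece [5/2, 3): integrate 2*t**(7/2) against the kernel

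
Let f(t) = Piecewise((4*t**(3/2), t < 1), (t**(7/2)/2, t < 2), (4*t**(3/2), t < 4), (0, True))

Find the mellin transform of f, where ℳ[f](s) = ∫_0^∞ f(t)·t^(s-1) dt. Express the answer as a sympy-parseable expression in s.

f breaks at 1, 2 into 3 integrals to sum
the [0, 1) slice contributes ∫ 4*t**(3/2)·t^(s-1) dt
segment [1, 2) carries t**(7/2)/2; integrate it
∫ 4*t**(3/2)·t^(s-1) over [2, 4)

(-11*2**(s + 7/2) - 2**(s + 9/2)*s + 7*2**(2*s + 6) + 2**(2*s + 7)*s + 14*s + 53)/(4*s**2 + 20*s + 21)
  Re(s) > -3/2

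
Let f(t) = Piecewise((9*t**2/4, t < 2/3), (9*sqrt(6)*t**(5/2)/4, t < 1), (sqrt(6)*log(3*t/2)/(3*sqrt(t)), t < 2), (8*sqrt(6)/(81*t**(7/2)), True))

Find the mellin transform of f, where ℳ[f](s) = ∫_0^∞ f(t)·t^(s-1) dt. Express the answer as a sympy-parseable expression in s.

2**(-s - 1/2)*(324*2**(s + 1/2)*(-2*s + (s + 1/2)**2)*(s - 7/2)*(s + 5/2) - 324*2**(s + 1/2)*(-2*s + (s + 1/2)**2)*(s - 7/2)*(2*s + 4) + 729*3**(s + 1/2)*(-2*s + (s + 1/2)**2)*(s - 7/2)*(2*s + 4) - 108*3**(s + 1/2)*(s - 7/2)*(s + 1/2)*(s + 5/2)*(2*s + 4)*log(3) + 108*3**(s + 1/2)*(s - 7/2)*(s + 1/2)*(s + 5/2)*(2*s + 4)*log(2) - 108*3**(s + 1/2)*(s - 7/2)*(s + 5/2)*(2*s + 4)*log(2) + 108*3**(s + 1/2)*(s - 7/2)*(s + 5/2)*(2*s + 4) + 108*3**(s + 1/2)*(s - 7/2)*(s + 5/2)*(2*s + 4)*log(3) - 2*6**(s + 1/2)*(-2*s + (s + 1/2)**2)*(s + 5/2)*(2*s + 4) + 54*6**(s + 1/2)*(s - 7/2)*(s + 1/2)*(s + 5/2)*(2*s + 4)*log(3) - 54*6**(s + 1/2)*(s - 7/2)*(s + 5/2)*(2*s + 4)*log(3) - 54*6**(s + 1/2)*(s - 7/2)*(s + 5/2)*(2*s + 4))/(162*(3/2)**s*(-2*s + (s + 1/2)**2)*(s - 7/2)*(s + 5/2)*(2*s + 4))
  -2 < Re(s) < 7/2

undo the common scale on t: t**2 on [0, 1); 2*t**(5/2) on [1, 3/2); log(t)/sqrt(t) on [3/2, 3); …
undo the shared t-power: t**(3/2) on [0, 1); 2*t**2 on [1, 3/2); log(t)/t on [3/2, 3); …
integrate the 4 segments split at 2/3, 1, 2, then add the results
∫ over [0, 2/3) of 9*t**2/4·t^(s-1) joins the sum
the [2/3, 1) slice contributes ∫ 9*sqrt(6)*t**(5/2)/4·t^(s-1) dt
∫ sqrt(6)*log(3*t/2)/(3*sqrt(t))·t^(s-1) over [1, 2)
∫ 8*sqrt(6)/(81*t**(7/2))·t^(s-1) over [2, ∞)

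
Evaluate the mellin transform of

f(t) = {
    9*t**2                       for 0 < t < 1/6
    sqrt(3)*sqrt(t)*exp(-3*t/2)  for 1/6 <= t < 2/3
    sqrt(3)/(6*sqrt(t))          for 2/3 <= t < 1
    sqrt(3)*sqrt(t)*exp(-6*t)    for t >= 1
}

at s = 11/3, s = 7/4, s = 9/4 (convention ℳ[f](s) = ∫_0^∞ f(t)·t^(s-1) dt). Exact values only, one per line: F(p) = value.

the common scale on t comes off first: t**2 on [0, 1/2); sqrt(t)*exp(-t/2) on [1/2, 2); 1/(2*sqrt(t)) on [2, 3); …
strip the shared t-power: t**(3/2) on [0, 1/2); exp(-t/2) on [1/2, 2); 1/(2*t) on [2, 3); …
the 4 pieces separated at 1/6, 2/3, 1 each add one integral
on [0, 1/6): add ∫ 9*t**2·t^(s-1) dt
∫ sqrt(3)*sqrt(t)*exp(-3*t/2)·t^(s-1) over [1/6, 2/3)
segment 2/3 to 1 holds sqrt(3)/(6*sqrt(t)); add its integral
segment [1, ∞) carries sqrt(3)*sqrt(t)*exp(-6*t); integrate it

F(11/3) = -16*2**(1/6)*3**(1/3)*uppergamma(25/6, 1)/81 - 8*2**(1/6)*3**(1/3)/513 + 6**(1/3)/29376 + 2**(5/6)*3**(1/3)*uppergamma(25/6, 6)/2592 + sqrt(3)/19 + 16*2**(1/6)*3**(1/3)*uppergamma(25/6, 1/4)/81
F(7/4) = -4*6**(1/4)*uppergamma(9/4, 1)/9 - 47*6**(1/4)/540 + 2**(3/4)*3**(1/4)*uppergamma(9/4, 6)/72 + 2*sqrt(3)/15 + 4*6**(1/4)*uppergamma(9/4, 1/4)/9
F(9/4) = -4*6**(3/4)*uppergamma(11/4, 1)/27 - 179*6**(3/4)/8568 + 2**(1/4)*3**(3/4)*uppergamma(11/4, 6)/216 + 2*sqrt(3)/21 + 4*6**(3/4)*uppergamma(11/4, 1/4)/27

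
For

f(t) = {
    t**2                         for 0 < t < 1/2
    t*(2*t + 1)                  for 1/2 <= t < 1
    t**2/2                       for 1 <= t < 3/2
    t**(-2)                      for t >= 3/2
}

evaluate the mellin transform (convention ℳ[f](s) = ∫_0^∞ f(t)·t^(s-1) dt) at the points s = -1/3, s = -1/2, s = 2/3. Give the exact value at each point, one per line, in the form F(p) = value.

reversing the shared t-power: t on [0, 1/2); 2*t + 1 on [1/2, 1); t/2 on [1, 3/2); …
treat the 4 regions marked off by 1/2, 1, 3/2 separately and sum
piece [0, 1/2): integrate t**2 against the kernel
piece [1/2, 1): integrate t*(2*t + 1) against the kernel
for t in [1, 3/2): the term is ∫ t**2/2·t^(s-1)
over [3/2, ∞), the kernel integral of t**(-2) enters the sum

F(-1/3) = 2**(1/3)*(-2268 + 727*3**(2/3) + 3024*2**(2/3))/2520
F(-1/2) = -7*sqrt(2)/6 + 167*sqrt(6)/540 + 3
F(2/3) = 2**(1/3)*(-378 + 725*3**(2/3) + 1116*2**(2/3))/1920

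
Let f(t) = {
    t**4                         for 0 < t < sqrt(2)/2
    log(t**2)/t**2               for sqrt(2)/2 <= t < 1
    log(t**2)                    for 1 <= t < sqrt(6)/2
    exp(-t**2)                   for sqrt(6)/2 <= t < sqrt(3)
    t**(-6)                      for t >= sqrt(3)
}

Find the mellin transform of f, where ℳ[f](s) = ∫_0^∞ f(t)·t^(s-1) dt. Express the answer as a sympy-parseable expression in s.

undo the power substitution: t**2 on [0, 1/2); log(t)/t on [1/2, 1); log(t) on [1, 3/2); …
breakpoints sqrt(2)/2, 1, sqrt(6)/2, sqrt(3): one integral from each of the 5 segments
on [0, sqrt(2)/2) integrate f = t**4 against the kernel
∫ over [sqrt(2)/2, 1) of log(t**2)/t**2·t^(s-1) joins the sum
[1, sqrt(6)/2) adds the kernel integral of log(t**2)
piece [sqrt(6)/2, sqrt(3)): integrate exp(-t**2) against the kernel
on [sqrt(3), ∞): add ∫ t**(-6)·t^(s-1) dt

(27*2**(s/2)*s**2*(s/2 - 3)*(s/2 + 2)*(s**2/4 - s + 1)*uppergamma(s/2, 3/2) - 27*2**(s/2)*s**2*(s/2 - 3)*(s/2 + 2)*(s**2/4 - s + 1)*uppergamma(s/2, 3) - 27*2**(s/2)*s**2*(s/2 - 3)*(s/2 + 2) + 108*2**(s/2)*(s/2 - 3)*(s/2 + 2)*(s**2/4 - s + 1) - 54*3**(s/2)*s*(s/2 - 3)*(s/2 + 2)*(s**2/4 - s + 1)*log(2) + 54*3**(s/2)*s*(s/2 - 3)*(s/2 + 2)*(s**2/4 - s + 1)*log(3) - 108*3**(s/2)*(s/2 - 3)*(s/2 + 2)*(s**2/4 - s + 1) - 6**(s/2)*s**2*(s/2 + 2)*(s**2/4 - s + 1) + 27*s**3*(s/2 - 3)*(s/2 + 2)*log(2) - 54*s**2*(s/2 - 3)*(s/2 + 2)*log(2) + 54*s**2*(s/2 - 3)*(s/2 + 2) + 27*s**2*(s/2 - 3)*(s**2/4 - s + 1)/4)/(54*2**(s/2)*s**2*(s/2 - 3)*(s/2 + 2)*(s**2/4 - s + 1))
  -4 < Re(s) < 6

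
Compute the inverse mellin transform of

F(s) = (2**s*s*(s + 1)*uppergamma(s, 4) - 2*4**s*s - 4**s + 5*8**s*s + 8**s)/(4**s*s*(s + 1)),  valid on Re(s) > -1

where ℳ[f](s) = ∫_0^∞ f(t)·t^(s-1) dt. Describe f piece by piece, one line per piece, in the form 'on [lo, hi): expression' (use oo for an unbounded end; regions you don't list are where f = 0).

on [0, 1): t
on [1, 2): 2*t + 1
on [2, oo): exp(-2*t)

along the cuts 1, 2, ℳ[f](s) splits into 3 integrals
the [0, 1) slice contributes ∫ t·t^(s-1) dt
on [1, 2) integrate f = (2*t + 1) against the kernel
on [2, ∞): add ∫ exp(-2*t)·t^(s-1) dt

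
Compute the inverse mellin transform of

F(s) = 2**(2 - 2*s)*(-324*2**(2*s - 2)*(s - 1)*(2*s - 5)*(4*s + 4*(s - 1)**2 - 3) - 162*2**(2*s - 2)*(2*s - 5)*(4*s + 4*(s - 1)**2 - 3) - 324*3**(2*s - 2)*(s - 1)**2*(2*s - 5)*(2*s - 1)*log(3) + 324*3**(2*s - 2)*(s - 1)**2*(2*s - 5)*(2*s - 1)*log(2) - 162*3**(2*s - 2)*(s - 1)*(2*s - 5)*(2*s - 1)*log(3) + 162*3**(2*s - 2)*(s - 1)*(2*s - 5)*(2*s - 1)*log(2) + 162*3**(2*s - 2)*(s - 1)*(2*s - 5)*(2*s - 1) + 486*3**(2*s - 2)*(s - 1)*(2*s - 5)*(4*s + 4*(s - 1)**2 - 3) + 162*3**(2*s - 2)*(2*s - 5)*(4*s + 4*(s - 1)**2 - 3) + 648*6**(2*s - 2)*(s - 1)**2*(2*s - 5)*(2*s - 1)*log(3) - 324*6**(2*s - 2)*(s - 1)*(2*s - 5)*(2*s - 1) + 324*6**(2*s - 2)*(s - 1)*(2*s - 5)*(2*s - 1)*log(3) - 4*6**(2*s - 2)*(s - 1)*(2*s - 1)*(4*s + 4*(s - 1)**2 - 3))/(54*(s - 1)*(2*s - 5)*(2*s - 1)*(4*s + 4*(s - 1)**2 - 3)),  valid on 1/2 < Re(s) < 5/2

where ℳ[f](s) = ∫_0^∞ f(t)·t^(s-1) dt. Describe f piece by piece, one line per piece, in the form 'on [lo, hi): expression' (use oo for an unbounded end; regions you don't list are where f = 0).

on [0, 1): 1/sqrt(t)
on [1, 9/4): (sqrt(t) + 3)/t
on [9/4, 9): log(sqrt(t))/sqrt(t)
on [9, oo): t**(-5/2)

remove the shared t-power first: sqrt(t) on [0, 1); sqrt(t) + 3 on [1, 9/4); sqrt(t)*log(sqrt(t)) on [9/4, 9); …
reversing the power substitution: t on [0, 1); t + 3 on [1, 3/2); t*log(t) on [3/2, 3); …
f breaks at 1, 9/4, 9 into 4 integrals to sum
over [0, 1), the kernel integral of 1/sqrt(t) enters the sum
∫ (sqrt(t) + 3)/t·t^(s-1) over [1, 9/4)
piece [9/4, 9): integrate log(sqrt(t))/sqrt(t) against the kernel
over [9, ∞), the kernel integral of t**(-5/2) enters the sum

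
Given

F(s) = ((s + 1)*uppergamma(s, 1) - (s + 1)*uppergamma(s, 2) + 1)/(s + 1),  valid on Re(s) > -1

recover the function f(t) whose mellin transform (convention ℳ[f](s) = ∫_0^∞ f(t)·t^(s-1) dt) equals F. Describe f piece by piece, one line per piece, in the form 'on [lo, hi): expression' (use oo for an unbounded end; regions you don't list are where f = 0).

along the cuts 1, ℳ[f](s) splits into 2 integrals
piece [0, 1): integrate t against the kernel
for t in [1, 2): the term is ∫ exp(-t)·t^(s-1)

on [0, 1): t
on [1, 2): exp(-t)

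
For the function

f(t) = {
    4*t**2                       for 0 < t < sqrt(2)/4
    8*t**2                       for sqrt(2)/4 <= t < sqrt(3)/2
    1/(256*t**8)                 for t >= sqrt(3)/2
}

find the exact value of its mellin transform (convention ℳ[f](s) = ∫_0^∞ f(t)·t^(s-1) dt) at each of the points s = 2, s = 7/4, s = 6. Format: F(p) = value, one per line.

F(2) = 5759/5184
F(7/4) = 2**(3/8)*(-135 + 1622*6**(7/8))/8100
F(6) = 7837/24576

undo the common scale on t: t**2 on [0, sqrt(2)/2); 2*t**2 on [sqrt(2)/2, sqrt(3)); t**(-8) on [sqrt(3), ∞)
back out the power substitution: t on [0, 1/2); 2*t on [1/2, 3); t**(-4) on [3, ∞)
slice at sqrt(2)/4, sqrt(3)/2, transform all 3 pieces, and sum them
segment 0 to sqrt(2)/4 holds 4*t**2; add its integral
piece [sqrt(2)/4, sqrt(3)/2): integrate 8*t**2 against the kernel
∫ over [sqrt(3)/2, ∞) of 1/(256*t**8)·t^(s-1) joins the sum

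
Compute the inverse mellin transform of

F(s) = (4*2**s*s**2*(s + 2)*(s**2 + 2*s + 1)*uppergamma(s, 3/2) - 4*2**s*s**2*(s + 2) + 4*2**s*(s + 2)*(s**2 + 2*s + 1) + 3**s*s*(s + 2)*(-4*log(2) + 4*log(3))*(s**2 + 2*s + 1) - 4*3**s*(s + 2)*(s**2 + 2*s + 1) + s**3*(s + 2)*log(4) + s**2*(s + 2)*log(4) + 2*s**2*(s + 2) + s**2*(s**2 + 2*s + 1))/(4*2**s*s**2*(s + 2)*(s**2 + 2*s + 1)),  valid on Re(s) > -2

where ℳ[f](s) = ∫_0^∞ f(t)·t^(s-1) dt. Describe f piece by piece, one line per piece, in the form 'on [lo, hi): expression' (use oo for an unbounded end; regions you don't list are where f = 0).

slice at 1/2, 1, 3/2, transform all 4 pieces, and sum them
for t in [0, 1/2): the term is ∫ t**2·t^(s-1)
[1/2, 1) adds the kernel integral of t*log(t)
between 1 and 3/2 the integrand is log(t)·t^(s-1)
∫ over [3/2, ∞) of exp(-t)·t^(s-1) joins the sum

on [0, 1/2): t**2
on [1/2, 1): t*log(t)
on [1, 3/2): log(t)
on [3/2, oo): exp(-t)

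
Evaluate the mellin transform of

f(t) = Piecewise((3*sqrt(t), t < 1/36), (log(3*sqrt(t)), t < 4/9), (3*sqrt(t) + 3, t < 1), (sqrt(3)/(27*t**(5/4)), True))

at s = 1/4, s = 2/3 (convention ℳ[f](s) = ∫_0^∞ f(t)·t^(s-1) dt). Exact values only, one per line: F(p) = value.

F(1/4) = sqrt(6)*(-330 + sqrt(2) + 108*log(2) + 144*sqrt(6))/54
F(2/3) = -137*18**(1/3)/84 + 6**(2/3)*log(2)/24 + 4*sqrt(3)/63 + 29*6**(2/3)/672 + 18**(1/3)*log(2)/3 + 99/14

undo the power substitution: 3*t on [0, 1/6); log(3*t) on [1/6, 2/3); 3*t + 3 on [2/3, 1); …
invert the common scale on t to get t on [0, 1/2); log(t) on [1/2, 2); t + 3 on [2, 3); …
cuts at 1/36, 4/9, 1: linearity sums the 4 kernel integrals
over [0, 1/36), the kernel integral of 3*sqrt(t) enters the sum
piece [1/36, 4/9): integrate log(3*sqrt(t)) against the kernel
[4/9, 1) adds the kernel integral of (3*sqrt(t) + 3)
piece [1, ∞): integrate sqrt(3)/(27*t**(5/4)) against the kernel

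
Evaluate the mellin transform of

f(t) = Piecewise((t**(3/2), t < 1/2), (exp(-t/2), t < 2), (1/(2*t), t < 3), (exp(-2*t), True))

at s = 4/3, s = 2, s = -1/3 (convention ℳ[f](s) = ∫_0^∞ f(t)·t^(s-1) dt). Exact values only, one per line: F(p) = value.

F(4/3) = -3*2**(1/3)/2 - 2*2**(1/3)*uppergamma(4/3, 1) + 2**(2/3)*uppergamma(4/3, 6)/4 + 3*2**(1/6)/68 + 2*2**(1/3)*uppergamma(4/3, 1/4) + 3*3**(1/3)/2
F(2) = -8*exp(-1) + 7*exp(-6)/4 + sqrt(2)/56 + 1/2 + 5*exp(-1/4)
F(-1/3) = -2**(2/3)*uppergamma(-1/3, 1)/2 - 3**(2/3)/24 + 2**(1/3)*uppergamma(-1/3, 6) + 3*2**(2/3)/32 + 3*2**(5/6)/14 + 2**(2/3)*uppergamma(-1/3, 1/4)/2

cuts at 1/2, 2, 3: linearity sums the 4 kernel integrals
for t in [0, 1/2): the term is ∫ t**(3/2)·t^(s-1)
∫ over [1/2, 2) of exp(-t/2)·t^(s-1) joins the sum
between 2 and 3 the integrand is 1/(2*t)·t^(s-1)
between 3 and ∞ the integrand is exp(-2*t)·t^(s-1)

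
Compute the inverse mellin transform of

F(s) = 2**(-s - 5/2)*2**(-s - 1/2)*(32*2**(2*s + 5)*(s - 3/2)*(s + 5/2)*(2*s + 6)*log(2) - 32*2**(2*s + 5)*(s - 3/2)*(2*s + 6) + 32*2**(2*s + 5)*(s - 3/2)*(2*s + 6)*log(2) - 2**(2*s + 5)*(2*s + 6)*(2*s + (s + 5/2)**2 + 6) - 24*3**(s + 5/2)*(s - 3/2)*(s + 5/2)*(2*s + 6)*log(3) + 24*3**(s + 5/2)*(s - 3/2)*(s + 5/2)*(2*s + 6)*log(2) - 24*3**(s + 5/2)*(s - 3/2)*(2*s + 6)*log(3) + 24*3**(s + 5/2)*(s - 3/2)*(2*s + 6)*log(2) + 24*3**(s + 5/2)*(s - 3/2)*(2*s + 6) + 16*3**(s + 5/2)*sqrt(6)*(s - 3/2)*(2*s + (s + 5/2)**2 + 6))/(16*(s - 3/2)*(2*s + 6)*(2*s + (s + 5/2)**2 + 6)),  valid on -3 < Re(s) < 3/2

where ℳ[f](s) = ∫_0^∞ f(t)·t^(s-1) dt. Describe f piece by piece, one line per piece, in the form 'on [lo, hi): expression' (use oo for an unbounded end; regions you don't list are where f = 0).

on [0, 3/4): 4*sqrt(2)*t**3
on [3/4, 1): 8*t**(7/2)*log(2*t)
on [1, oo): 1/(4*t**(3/2))

peel off the shared t-power: 4*sqrt(2)*t**(5/2) on [0, 3/4); 8*t**3*log(2*t) on [3/4, 1); 1/(4*t**2) on [1, ∞)
back out the common scale on t: t**(5/2) on [0, 3/2); t**3*log(t) on [3/2, 2); t**(-2) on [2, ∞)
invert the shared t-power to get sqrt(t) on [0, 3/2); t*log(t) on [3/2, 2); t**(-4) on [2, ∞)
linearity at 3/4, 1 turns ℳ[f](s) into 3 summed integrals
for t in [0, 3/4): the term is ∫ 4*sqrt(2)*t**3·t^(s-1)
segment 3/4 to 1 holds 8*t**(7/2)*log(2*t); add its integral
over [1, ∞), the kernel integral of 1/(4*t**(3/2)) enters the sum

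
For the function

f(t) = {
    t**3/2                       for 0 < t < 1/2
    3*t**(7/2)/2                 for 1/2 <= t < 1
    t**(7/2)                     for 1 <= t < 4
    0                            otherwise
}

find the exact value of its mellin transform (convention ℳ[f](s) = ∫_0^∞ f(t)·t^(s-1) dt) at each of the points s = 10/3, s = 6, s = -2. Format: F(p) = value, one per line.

F(10/3) = -9*2**(1/6)/5248 + 3/41 + 239075451*2**(2/3)/199424
F(6) = 9663685651/175104 - 3*sqrt(2)/19456
F(-2) = 71/12 - sqrt(2)/4

the 3 pieces separated at 1/2, 1 each add one integral
[0, 1/2) adds the kernel integral of t**3/2
for t in [1/2, 1): the term is ∫ 3*t**(7/2)/2·t^(s-1)
the [1, 4) slice contributes ∫ t**(7/2)·t^(s-1) dt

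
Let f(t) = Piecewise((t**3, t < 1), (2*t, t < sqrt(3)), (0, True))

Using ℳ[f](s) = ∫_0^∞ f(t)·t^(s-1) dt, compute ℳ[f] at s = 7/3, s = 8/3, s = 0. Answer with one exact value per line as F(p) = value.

F(7/3) = -33/80 + 9*3**(2/3)/5
F(8/3) = -69/187 + 18*3**(5/6)/11
F(0) = -5/3 + 2*sqrt(3)

strip the power substitution: t**(3/2) on [0, 1); 2*sqrt(t) on [1, 3)
f breaks at 1 into 2 integrals to sum
on [0, 1) integrate f = t**3 against the kernel
over [1, sqrt(3)), the kernel integral of 2*t enters the sum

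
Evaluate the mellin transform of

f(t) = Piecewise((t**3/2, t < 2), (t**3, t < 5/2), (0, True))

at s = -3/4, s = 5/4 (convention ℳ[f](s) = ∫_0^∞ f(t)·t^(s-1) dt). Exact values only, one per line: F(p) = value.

decompose at 2; ℳ[f](s) sums the 2 pieces' integrals
∫ over [0, 2) of t**3/2·t^(s-1) joins the sum
on [2, 5/2) integrate f = t**3 against the kernel

F(-3/4) = 2**(1/4)*(-16 + 25*sqrt(2)*5**(1/4))/18
F(5/4) = 2**(1/4)*(-256 + 625*sqrt(2)*5**(1/4))/136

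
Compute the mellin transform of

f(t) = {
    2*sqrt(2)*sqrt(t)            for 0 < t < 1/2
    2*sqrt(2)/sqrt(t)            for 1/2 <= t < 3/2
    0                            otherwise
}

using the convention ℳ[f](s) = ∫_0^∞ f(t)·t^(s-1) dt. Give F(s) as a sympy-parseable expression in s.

2**(2 - s)*(3**(s + 1/2)*(4*s + 2)/3 - 2*s - 3)/((2*s - 1)*(2*s + 1))
  Re(s) > -1/2

undo the shared t-power: 2*sqrt(2)*t**(3/2) on [0, 1/2); 2*sqrt(2)*sqrt(t) on [1/2, 3/2)
reversing the common scale on t: t**(3/2) on [0, 1); 2*sqrt(t) on [1, 3)
f breaks at 1/2 into 2 integrals to sum
piece [0, 1/2): integrate 2*sqrt(2)*sqrt(t) against the kernel
for t in [1/2, 3/2): the term is ∫ 2*sqrt(2)/sqrt(t)·t^(s-1)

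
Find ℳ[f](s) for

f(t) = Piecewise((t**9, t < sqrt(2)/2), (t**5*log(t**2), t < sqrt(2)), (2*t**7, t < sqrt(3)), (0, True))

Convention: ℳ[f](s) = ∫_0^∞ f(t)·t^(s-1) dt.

2**(1/2 - s/2)*(-512*2**s*(s + 5)**2*(s + 9) + 128*2**s*(s + 5)*(s + 7)*(s + 9)*log(2) - 256*2**s*(s + 7)*(s + 9) + 864*6**(s/2 + 1/2)*(s + 5)**2*(s + 9) + (s + 5)**2*(s + 7) + 4*(s + 5)*(s + 7)*(s + 9)*log(2) + 8*(s + 7)*(s + 9))/(32*(s + 5)**2*(s + 7)*(s + 9))
  Re(s) > -9

reversing the power substitution: t**(9/2) on [0, 1/2); t**(5/2)*log(t) on [1/2, 2); 2*t**(7/2) on [2, 3)
strip the shared t-power: t**4 on [0, 1/2); t**2*log(t) on [1/2, 2); 2*t**3 on [2, 3)
the shared t-power comes off first: t**2 on [0, 1/2); log(t) on [1/2, 2); 2*t on [2, 3)
breakpoints sqrt(2)/2, sqrt(2): one integral from each of the 3 segments
piece [0, sqrt(2)/2): integrate t**9 against the kernel
segment sqrt(2)/2 to sqrt(2) holds t**5*log(t**2); add its integral
∫ 2*t**7·t^(s-1) over [sqrt(2), sqrt(3))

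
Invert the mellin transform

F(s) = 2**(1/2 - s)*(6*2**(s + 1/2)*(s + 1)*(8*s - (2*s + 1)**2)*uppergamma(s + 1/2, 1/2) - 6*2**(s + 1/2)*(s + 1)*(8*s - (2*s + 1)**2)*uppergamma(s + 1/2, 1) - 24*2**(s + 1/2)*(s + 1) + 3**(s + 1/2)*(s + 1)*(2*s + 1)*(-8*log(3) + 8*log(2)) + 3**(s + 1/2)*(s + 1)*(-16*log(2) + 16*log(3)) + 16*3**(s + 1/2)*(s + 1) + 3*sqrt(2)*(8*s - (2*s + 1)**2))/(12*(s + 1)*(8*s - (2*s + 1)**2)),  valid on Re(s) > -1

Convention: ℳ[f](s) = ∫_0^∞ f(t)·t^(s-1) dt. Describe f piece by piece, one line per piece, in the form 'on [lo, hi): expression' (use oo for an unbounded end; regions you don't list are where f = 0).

undo the shared t-power: sqrt(t) on [0, 1/2); exp(-t) on [1/2, 1); log(t)/t on [1, 3/2)
integrate the 3 segments split at 1/2, 1, then add the results
on [0, 1/2): add ∫ t·t^(s-1) dt
∫ over [1/2, 1) of sqrt(t)*exp(-t)·t^(s-1) joins the sum
between 1 and 3/2 the integrand is log(t)/sqrt(t)·t^(s-1)

on [0, 1/2): t
on [1/2, 1): sqrt(t)*exp(-t)
on [1, 3/2): log(t)/sqrt(t)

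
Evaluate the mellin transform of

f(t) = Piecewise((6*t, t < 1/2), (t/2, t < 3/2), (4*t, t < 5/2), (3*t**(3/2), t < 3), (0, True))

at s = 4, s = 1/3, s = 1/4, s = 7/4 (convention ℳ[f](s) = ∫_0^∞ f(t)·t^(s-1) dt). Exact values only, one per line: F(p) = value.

F(4) = -9375*sqrt(10)/352 + 2331/32 + 1458*sqrt(3)/11
F(1/3) = -45*2**(1/6)*5**(5/6)/22 - 63*2**(2/3)*3**(1/3)/32 + 33*2**(2/3)/32 + 15*2**(2/3)*5**(1/3)/4 + 54*3**(5/6)/11
F(1/4) = -15*2**(1/4)*5**(3/4)/7 - 21*2**(3/4)*3**(1/4)/10 + 11*2**(3/4)/10 + 4*2**(3/4)*5**(1/4) + 36*3**(3/4)/7
F(7/4) = -375*2**(3/4)*5**(1/4)/52 - 63*2**(1/4)*3**(3/4)/44 + 2**(1/4)/4 + 50*2**(1/4)*5**(3/4)/11 + 324*3**(1/4)/13

decompose at 1/2, 3/2, 5/2; ℳ[f](s) sums the 4 pieces' integrals
[0, 1/2) adds the kernel integral of 6*t
between 1/2 and 3/2 the integrand is t/2·t^(s-1)
[3/2, 5/2) adds the kernel integral of 4*t
over [5/2, 3), the kernel integral of 3*t**(3/2) enters the sum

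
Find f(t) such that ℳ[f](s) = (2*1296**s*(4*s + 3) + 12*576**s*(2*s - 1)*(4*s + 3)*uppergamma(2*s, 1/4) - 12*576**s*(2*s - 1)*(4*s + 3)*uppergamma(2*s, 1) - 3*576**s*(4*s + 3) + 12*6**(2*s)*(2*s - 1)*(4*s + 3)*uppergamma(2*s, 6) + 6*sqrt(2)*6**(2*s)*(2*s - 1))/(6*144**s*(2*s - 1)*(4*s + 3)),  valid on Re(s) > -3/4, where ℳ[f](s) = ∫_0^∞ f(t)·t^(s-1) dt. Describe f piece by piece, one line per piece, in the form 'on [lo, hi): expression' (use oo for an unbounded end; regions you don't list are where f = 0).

on [0, 1/4): t**(3/4)
on [1/4, 4): exp(-sqrt(t)/2)
on [4, 9): 1/(2*sqrt(t))
on [9, oo): exp(-2*sqrt(t))

the power substitution comes off first: t**(3/2) on [0, 1/2); exp(-t/2) on [1/2, 2); 1/(2*t) on [2, 3); …
integrate the 4 segments split at 1/4, 4, 9, then add the results
[0, 1/4) adds the kernel integral of t**(3/4)
on [1/4, 4) integrate f = exp(-sqrt(t)/2) against the kernel
over [4, 9), the kernel integral of 1/(2*sqrt(t)) enters the sum
∫ exp(-2*sqrt(t))·t^(s-1) over [9, ∞)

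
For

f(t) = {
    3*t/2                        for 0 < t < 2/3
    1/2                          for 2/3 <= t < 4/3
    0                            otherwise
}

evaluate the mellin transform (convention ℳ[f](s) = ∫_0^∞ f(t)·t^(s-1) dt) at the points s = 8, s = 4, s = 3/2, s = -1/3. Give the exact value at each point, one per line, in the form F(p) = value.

strip the common scale on t: t on [0, 1); 1/2 on [1, 2)
linearity at 2/3 turns ℳ[f](s) into 2 summed integrals
piece [0, 2/3): integrate 3*t/2 against the kernel
on [2/3, 4/3): add ∫ 1/2·t^(s-1) dt

F(8) = 36976/59049
F(4) = 166/405
F(3/2) = 2*sqrt(6)/135 + 8*sqrt(3)/27
F(-1/3) = -3*6**(1/3)/4 + 3*12**(1/3)/2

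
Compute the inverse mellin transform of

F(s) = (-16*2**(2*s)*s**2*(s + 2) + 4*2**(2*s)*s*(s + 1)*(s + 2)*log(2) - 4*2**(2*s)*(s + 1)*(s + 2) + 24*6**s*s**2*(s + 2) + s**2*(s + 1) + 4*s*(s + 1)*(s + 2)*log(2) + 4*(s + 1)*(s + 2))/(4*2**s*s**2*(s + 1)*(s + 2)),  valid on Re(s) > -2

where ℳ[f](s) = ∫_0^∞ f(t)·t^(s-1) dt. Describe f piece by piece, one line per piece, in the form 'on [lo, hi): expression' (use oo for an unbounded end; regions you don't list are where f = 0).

decompose at 1/2, 2; ℳ[f](s) sums the 3 pieces' integrals
on [0, 1/2): add ∫ t**2·t^(s-1) dt
segment [1/2, 2) carries log(t); integrate it
segment 2 to 3 holds 2*t; add its integral

on [0, 1/2): t**2
on [1/2, 2): log(t)
on [2, 3): 2*t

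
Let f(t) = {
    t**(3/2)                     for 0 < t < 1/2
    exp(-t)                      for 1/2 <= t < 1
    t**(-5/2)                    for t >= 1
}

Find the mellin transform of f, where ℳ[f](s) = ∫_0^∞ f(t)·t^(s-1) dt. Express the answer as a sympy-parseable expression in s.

treat the 3 regions marked off by 1/2, 1 separately and sum
[0, 1/2) adds the kernel integral of t**(3/2)
∫ over [1/2, 1) of exp(-t)·t^(s-1) joins the sum
∫ over [1, ∞) of t**(-5/2)·t^(s-1) joins the sum

(2*2**s*(2*s - 5)*(2*s + 3)*uppergamma(s, 1/2) - 2*2**s*(2*s - 5)*(2*s + 3)*uppergamma(s, 1) - 4*2**s*(2*s + 3) + sqrt(2)*(2*s - 5))/(2*2**s*(2*s - 5)*(2*s + 3))
  -3/2 < Re(s) < 5/2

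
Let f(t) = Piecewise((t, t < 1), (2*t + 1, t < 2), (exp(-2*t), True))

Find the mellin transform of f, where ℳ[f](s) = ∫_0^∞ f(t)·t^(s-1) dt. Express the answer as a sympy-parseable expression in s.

(2**s*s*(s + 1)*uppergamma(s, 4) - 2*4**s*s - 4**s + 5*8**s*s + 8**s)/(4**s*s*(s + 1))
  Re(s) > -1

slice at 1, 2, transform all 3 pieces, and sum them
the [0, 1) slice contributes ∫ t·t^(s-1) dt
[1, 2) adds the kernel integral of (2*t + 1)
piece [2, ∞): integrate exp(-2*t) against the kernel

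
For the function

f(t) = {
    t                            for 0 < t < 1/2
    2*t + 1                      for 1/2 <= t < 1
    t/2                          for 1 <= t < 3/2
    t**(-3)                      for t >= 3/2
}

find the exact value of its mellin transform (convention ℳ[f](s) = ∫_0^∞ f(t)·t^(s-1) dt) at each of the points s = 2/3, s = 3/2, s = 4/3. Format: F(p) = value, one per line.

F(2/3) = 2**(1/3)*(-2268 + 727*3**(2/3) + 3024*2**(2/3))/2520
F(3/2) = -13*sqrt(2)/60 + 403*sqrt(6)/1080 + 19/15
F(4/3) = 2**(2/3)*(-405 + 629*3**(1/3) + 1170*2**(1/3))/1680

decompose at 1/2, 1, 3/2; ℳ[f](s) sums the 4 pieces' integrals
on [0, 1/2): add ∫ t·t^(s-1) dt
for t in [1/2, 1): the term is ∫ (2*t + 1)·t^(s-1)
[1, 3/2) adds the kernel integral of t/2
the [3/2, ∞) slice contributes ∫ t**(-3)·t^(s-1) dt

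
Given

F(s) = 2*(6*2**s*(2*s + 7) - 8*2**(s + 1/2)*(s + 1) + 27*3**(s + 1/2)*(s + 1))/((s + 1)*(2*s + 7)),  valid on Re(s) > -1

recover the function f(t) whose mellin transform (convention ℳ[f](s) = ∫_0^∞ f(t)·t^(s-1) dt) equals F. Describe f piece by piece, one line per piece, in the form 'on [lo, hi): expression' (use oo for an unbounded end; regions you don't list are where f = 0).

cuts at 2: linearity sums the 2 kernel integrals
[0, 2) adds the kernel integral of 6*t
∫ t**(7/2)·t^(s-1) over [2, 3)

on [0, 2): 6*t
on [2, 3): t**(7/2)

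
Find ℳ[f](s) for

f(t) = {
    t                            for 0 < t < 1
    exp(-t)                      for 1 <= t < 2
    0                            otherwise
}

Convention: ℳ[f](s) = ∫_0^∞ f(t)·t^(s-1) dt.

((s + 1)*uppergamma(s, 1) - (s + 1)*uppergamma(s, 2) + 1)/(s + 1)
  Re(s) > -1

summing 2 kernel integrals split by 1 yields ℳ[f](s)
∫ over [0, 1) of t·t^(s-1) joins the sum
for t in [1, 2): the term is ∫ exp(-t)·t^(s-1)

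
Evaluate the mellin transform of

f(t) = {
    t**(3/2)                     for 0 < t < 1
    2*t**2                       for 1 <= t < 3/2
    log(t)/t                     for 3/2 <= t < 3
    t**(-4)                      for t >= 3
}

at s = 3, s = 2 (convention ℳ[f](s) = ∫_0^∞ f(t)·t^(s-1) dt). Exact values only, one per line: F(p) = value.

summing 4 kernel integrals split by 1, 3/2, 3 yields ℳ[f](s)
segment 0 to 1 holds t**(3/2); add its integral
segment 1 to 3/2 holds 2*t**2; add its integral
∫ over [3/2, 3) of log(t)/t·t^(s-1) joins the sum
the [3, ∞) slice contributes ∫ t**(-4)·t^(s-1) dt

F(3) = 9*log(2)/8 + 271/180 + 27*log(3)/8
F(2) = 1759/2016 + 3*log(2)/2 + 3*log(3)/2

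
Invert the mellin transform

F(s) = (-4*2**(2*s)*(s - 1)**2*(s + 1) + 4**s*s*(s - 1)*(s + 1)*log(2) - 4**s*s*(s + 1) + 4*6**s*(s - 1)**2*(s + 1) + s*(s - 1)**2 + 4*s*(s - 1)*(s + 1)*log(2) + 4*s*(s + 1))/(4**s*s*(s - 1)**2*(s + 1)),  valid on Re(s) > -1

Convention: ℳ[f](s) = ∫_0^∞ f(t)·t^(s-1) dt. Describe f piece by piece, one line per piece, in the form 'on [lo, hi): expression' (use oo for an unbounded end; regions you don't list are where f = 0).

on [0, 1/4): 4*t
on [1/4, 1): log(2*t)/t
on [1, 3/2): 4

back out the shared t-power: 4*t**2 on [0, 1/4); log(2*t) on [1/4, 1); 4*t on [1, 3/2)
back out the common scale on t: t**2 on [0, 1/2); log(t) on [1/2, 2); 2*t on [2, 3)
summing 3 kernel integrals split by 1/4, 1 yields ℳ[f](s)
∫ 4*t·t^(s-1) over [0, 1/4)
on [1/4, 1) integrate f = log(2*t)/t against the kernel
for t in [1, 3/2): the term is ∫ 4·t^(s-1)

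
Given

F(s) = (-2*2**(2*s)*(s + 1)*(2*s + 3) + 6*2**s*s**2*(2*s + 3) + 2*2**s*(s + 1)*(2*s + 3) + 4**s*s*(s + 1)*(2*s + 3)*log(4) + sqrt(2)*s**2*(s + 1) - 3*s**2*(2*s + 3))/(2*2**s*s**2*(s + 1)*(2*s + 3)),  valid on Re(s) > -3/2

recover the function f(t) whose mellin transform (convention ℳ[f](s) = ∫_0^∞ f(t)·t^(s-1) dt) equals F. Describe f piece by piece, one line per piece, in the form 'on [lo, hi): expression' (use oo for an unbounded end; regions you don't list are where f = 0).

on [0, 1/2): t**(3/2)
on [1/2, 1): 3*t
on [1, 2): log(t)

breakpoints 1/2, 1: one integral from each of the 3 segments
segment [0, 1/2) carries t**(3/2); integrate it
∫ 3*t·t^(s-1) over [1/2, 1)
∫ log(t)·t^(s-1) over [1, 2)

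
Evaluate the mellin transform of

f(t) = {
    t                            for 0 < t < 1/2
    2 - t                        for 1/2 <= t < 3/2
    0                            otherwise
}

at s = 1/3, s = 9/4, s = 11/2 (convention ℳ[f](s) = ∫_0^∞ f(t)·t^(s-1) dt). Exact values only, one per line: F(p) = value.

F(1/3) = 3*2**(2/3)*(-14 + 13*3**(1/3))/16
F(9/4) = 2**(3/4)*(-34 + 225*3**(1/4))/468
F(11/2) = -15*sqrt(2)/4576 + 4617*sqrt(6)/9152

split f at 1/2: ℳ[f](s) collects 2 kernel integrals
on [0, 1/2) integrate f = t against the kernel
∫ over [1/2, 3/2) of (2 - t)·t^(s-1) joins the sum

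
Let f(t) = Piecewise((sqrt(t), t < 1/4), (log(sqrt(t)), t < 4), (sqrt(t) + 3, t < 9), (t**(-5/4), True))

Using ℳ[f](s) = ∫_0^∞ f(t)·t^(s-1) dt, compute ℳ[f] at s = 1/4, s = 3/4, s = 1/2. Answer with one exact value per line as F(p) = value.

F(1/4) = sqrt(2)*(-330 + sqrt(2) + 108*log(2) + 144*sqrt(6))/18
F(3/4) = sqrt(2)*(-1139 + 30*sqrt(2) + 270*log(2) + 864*sqrt(6))/90
F(1/2) = 4*sqrt(3)/27 + 5*log(2) + 33/4

strip the power substitution: t on [0, 1/2); log(t) on [1/2, 2); t + 3 on [2, 3); …
linearity at 1/4, 4, 9 turns ℳ[f](s) into 4 summed integrals
on [0, 1/4) integrate f = sqrt(t) against the kernel
the [1/4, 4) slice contributes ∫ log(sqrt(t))·t^(s-1) dt
on [4, 9): add ∫ (sqrt(t) + 3)·t^(s-1) dt
on [9, ∞): add ∫ t**(-5/4)·t^(s-1) dt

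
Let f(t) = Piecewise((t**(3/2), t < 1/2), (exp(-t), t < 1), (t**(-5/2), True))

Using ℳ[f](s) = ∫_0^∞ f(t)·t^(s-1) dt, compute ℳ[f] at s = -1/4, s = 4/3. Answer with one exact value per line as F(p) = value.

F(-1/4) = -uppergamma(-1/4, 1) + 2**(3/4)/5 + 4/11 + uppergamma(-1/4, 1/2)
F(4/3) = -uppergamma(4/3, 1) + 3*2**(1/6)/68 + uppergamma(4/3, 1/2) + 6/7

split f at 1/2, 1: ℳ[f](s) collects 3 kernel integrals
∫ over [0, 1/2) of t**(3/2)·t^(s-1) joins the sum
on [1/2, 1) integrate f = exp(-t) against the kernel
between 1 and ∞ the integrand is t**(-5/2)·t^(s-1)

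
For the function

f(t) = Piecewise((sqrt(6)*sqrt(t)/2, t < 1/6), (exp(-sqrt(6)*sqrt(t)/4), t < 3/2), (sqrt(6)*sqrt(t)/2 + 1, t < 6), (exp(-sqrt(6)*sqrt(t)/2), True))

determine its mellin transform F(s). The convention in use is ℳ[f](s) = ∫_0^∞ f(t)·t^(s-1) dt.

remove the common scale on t first: sqrt(t) on [0, 1/4); exp(-sqrt(t)/2) on [1/4, 9/4); sqrt(t) + 1 on [9/4, 9); …
remove the power substitution first: t on [0, 1/2); exp(-t/2) on [1/2, 3/2); t + 1 on [3/2, 3); …
split f at 1/6, 3/2, 6: ℳ[f](s) collects 4 kernel integrals
on [0, 1/6): add ∫ sqrt(6)*sqrt(t)/2·t^(s-1) dt
on [1/6, 3/2): add ∫ exp(-sqrt(6)*sqrt(t)/4)·t^(s-1) dt
over [3/2, 6), the kernel integral of (sqrt(6)*sqrt(t)/2 + 1) enters the sum
on [6, ∞) integrate f = exp(-sqrt(6)*sqrt(t)/2) against the kernel

(2**(2*s + 1)*s*(2*s + 1)*uppergamma(2*s, 3) + 2**(4*s + 1)*s*(2*s + 1)*uppergamma(2*s, 1/4) - 2**(4*s + 1)*s*(2*s + 1)*uppergamma(2*s, 3/4) + 8*36**s*s + 36**s - 5*9**s*s - 9**s + s)/(6**s*s*(2*s + 1))
  Re(s) > -1/2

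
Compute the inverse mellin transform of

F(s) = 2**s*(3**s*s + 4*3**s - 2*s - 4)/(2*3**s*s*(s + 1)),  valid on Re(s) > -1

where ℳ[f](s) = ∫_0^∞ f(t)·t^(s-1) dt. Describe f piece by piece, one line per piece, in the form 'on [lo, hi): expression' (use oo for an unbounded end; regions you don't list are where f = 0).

strip the common scale on t: 3*t/2 on [0, 1/3); 2 - 3*t/2 on [1/3, 1)
peel off the common scale on t: t on [0, 1/2); 2 - t on [1/2, 3/2)
along the cuts 2/3, ℳ[f](s) splits into 2 integrals
segment [0, 2/3) carries 3*t/4; integrate it
[2/3, 2) adds the kernel integral of (2 - 3*t/4)

on [0, 2/3): 3*t/4
on [2/3, 2): 2 - 3*t/4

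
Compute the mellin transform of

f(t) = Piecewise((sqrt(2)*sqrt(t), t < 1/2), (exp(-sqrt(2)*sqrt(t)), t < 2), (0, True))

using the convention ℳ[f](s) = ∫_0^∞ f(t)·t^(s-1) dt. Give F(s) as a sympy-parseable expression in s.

undo the common scale on t: sqrt(t) on [0, 1); exp(-sqrt(t)) on [1, 4)
back out the power substitution: t on [0, 1); exp(-t) on [1, 2)
decompose at 1/2; ℳ[f](s) sums the 2 pieces' integrals
[0, 1/2) adds the kernel integral of sqrt(2)*sqrt(t)
piece [1/2, 2): integrate exp(-sqrt(2)*sqrt(t)) against the kernel

2*((2*s + 1)*uppergamma(2*s, 1) - (2*s + 1)*uppergamma(2*s, 2) + 1)/(2**s*(2*s + 1))
  Re(s) > -1/2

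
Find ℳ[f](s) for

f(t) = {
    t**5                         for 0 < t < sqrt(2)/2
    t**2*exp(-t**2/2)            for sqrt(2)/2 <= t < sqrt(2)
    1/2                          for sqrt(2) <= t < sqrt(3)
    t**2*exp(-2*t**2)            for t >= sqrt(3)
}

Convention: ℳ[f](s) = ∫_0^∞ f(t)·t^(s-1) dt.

(-8*2**s*6**(s/2)*s*(s + 5)*uppergamma(s/2 + 1, 1) - 4*2**s*6**(s/2)*(s + 5) + 8*24**(s/2)*s*(s + 5)*uppergamma(s/2 + 1, 1/4) + 2*6**(s/2)*s*(s + 5)*uppergamma(s/2 + 1, 6) + sqrt(2)*6**(s/2)*s + 4*6**s*(s + 5))/(8*12**(s/2)*s*(s + 5))
  Re(s) > -5

strip the shared t-power: t**3 on [0, sqrt(2)/2); exp(-t**2/2) on [sqrt(2)/2, sqrt(2)); 1/(2*t**2) on [sqrt(2), sqrt(3)); …
remove the power substitution first: t**(3/2) on [0, 1/2); exp(-t/2) on [1/2, 2); 1/(2*t) on [2, 3); …
the 4 pieces separated at sqrt(2)/2, sqrt(2), sqrt(3) each add one integral
piece [0, sqrt(2)/2): integrate t**5 against the kernel
segment [sqrt(2)/2, sqrt(2)) carries t**2*exp(-t**2/2); integrate it
between sqrt(2) and sqrt(3) the integrand is 1/2·t^(s-1)
for t in [sqrt(3), ∞): the term is ∫ t**2*exp(-2*t**2)·t^(s-1)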